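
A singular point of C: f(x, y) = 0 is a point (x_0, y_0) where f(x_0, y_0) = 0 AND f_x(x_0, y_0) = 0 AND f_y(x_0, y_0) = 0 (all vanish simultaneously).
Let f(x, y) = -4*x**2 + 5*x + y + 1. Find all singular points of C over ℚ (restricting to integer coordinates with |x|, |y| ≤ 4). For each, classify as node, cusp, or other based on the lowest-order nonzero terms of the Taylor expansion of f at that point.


No singular points in the scanned grid; C is smooth there.

Compute partial derivatives:
  f_x = 5 - 8*x.
  f_y = 1.
f_y = 1 is a nonzero constant, so f_y never vanishes: no point (x, y) can satisfy f = f_x = f_y = 0. In particular no (x, y) ∈ {−4, ..., 4}² is singular; the curve is smooth.


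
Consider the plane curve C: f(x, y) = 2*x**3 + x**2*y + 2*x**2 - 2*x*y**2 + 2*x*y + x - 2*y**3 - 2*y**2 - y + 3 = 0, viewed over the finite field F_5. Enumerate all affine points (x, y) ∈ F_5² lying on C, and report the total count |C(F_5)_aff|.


Affine F_5-points: {(1, 2)}; count = 1.

For each of the 25 pairs (x, y) ∈ F_5², evaluate f(x, y) mod 5. Record the zeros.
  x = 0: [0↦3, 1↦3, 2↦2, 3↦3, 4↦4]  zeros at y ∈ ∅
  x = 1: [0↦3, 1↦4, 2↦0, 3↦4, 4↦4]  zeros at y ∈ {2}
  x = 2: [0↦4, 1↦3, 2↦3, 3↦2, 4↦3]  zeros at y ∈ ∅
  x = 3: [0↦3, 1↦2, 2↦3, 3↦4, 4↦3]  zeros at y ∈ ∅
  x = 4: [0↦2, 1↦3, 2↦2, 3↦2, 4↦1]  zeros at y ∈ ∅
Collecting zeros: affine points = {(1, 2)}.
Total count |C(F_5)_aff| = 1.


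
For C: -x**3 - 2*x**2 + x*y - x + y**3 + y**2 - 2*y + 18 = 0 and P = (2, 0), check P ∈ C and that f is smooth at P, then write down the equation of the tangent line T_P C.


Tangent line at P: 42 - 21*x = 0.

Step 1: f(2, 0) = 0, so P lies on C.
Step 2: partial derivatives
  f_x(x, y) = -3*x**2 - 4*x + y - 1, f_y(x, y) = x + 3*y**2 + 2*y - 2.
  f_x(P) = -21, f_y(P) = 0 (gradient nonzero, so P is smooth).
Step 3: tangent line at P: -21·(x − 2) + 0·(y − 0) = 0.
Expanding: 42 - 21*x = 0.


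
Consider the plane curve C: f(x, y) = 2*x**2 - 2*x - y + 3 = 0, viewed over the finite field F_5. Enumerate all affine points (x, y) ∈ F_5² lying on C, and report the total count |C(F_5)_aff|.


Affine F_5-points: {(0, 3), (1, 3), (2, 2), (3, 0), (4, 2)}; count = 5.

For each of the 25 pairs (x, y) ∈ F_5², evaluate f(x, y) mod 5. Record the zeros.
  x = 0: [0↦3, 1↦2, 2↦1, 3↦0, 4↦4]  zeros at y ∈ {3}
  x = 1: [0↦3, 1↦2, 2↦1, 3↦0, 4↦4]  zeros at y ∈ {3}
  x = 2: [0↦2, 1↦1, 2↦0, 3↦4, 4↦3]  zeros at y ∈ {2}
  x = 3: [0↦0, 1↦4, 2↦3, 3↦2, 4↦1]  zeros at y ∈ {0}
  x = 4: [0↦2, 1↦1, 2↦0, 3↦4, 4↦3]  zeros at y ∈ {2}
Collecting zeros: affine points = {(0, 3), (1, 3), (2, 2), (3, 0), (4, 2)}.
Total count |C(F_5)_aff| = 5.


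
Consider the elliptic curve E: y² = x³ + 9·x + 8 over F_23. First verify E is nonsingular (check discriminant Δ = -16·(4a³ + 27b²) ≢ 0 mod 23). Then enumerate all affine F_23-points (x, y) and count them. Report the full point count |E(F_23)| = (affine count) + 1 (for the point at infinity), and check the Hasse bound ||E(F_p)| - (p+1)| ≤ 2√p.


Affine points = {(0, 10), (0, 13), (1, 8), (1, 15), (3, 4), (3, 19), (4, 4), (4, 19), (6, 5), (6, 18), (7, 0), (9, 6), (9, 17), (11, 9), (11, 14), (12, 2), (12, 21), (14, 7), (14, 16), (16, 4), (16, 19), (19, 0), (20, 0)}; affine count = 23; |E(F_23)| = 24.

Discriminant check: Δ ∝ 4a³ + 27b² = 4·9³ + 27·8² = 4·729 + 27·64 ≡ 21 (mod 23). Nonzero ⇒ E is nonsingular.
For each x ∈ F_23, compute rhs = x³ + 9·x + 8 mod 23, then count y ∈ F_23 with y² ≡ rhs.
  x = 0: rhs = 8, matching y values: 10, 13 (2 points).
  x = 1: rhs = 18, matching y values: 8, 15 (2 points).
  x = 2: rhs = 11, matching y values: none (0 points).
  x = 3: rhs = 16, matching y values: 4, 19 (2 points).
  x = 4: rhs = 16, matching y values: 4, 19 (2 points).
  x = 5: rhs = 17, matching y values: none (0 points).
  x = 6: rhs = 2, matching y values: 5, 18 (2 points).
  x = 7: rhs = 0, matching y values: 0 (1 points).
  x = 8: rhs = 17, matching y values: none (0 points).
  x = 9: rhs = 13, matching y values: 6, 17 (2 points).
  x = 10: rhs = 17, matching y values: none (0 points).
  x = 11: rhs = 12, matching y values: 9, 14 (2 points).
  x = 12: rhs = 4, matching y values: 2, 21 (2 points).
  x = 13: rhs = 22, matching y values: none (0 points).
  x = 14: rhs = 3, matching y values: 7, 16 (2 points).
  x = 15: rhs = 22, matching y values: none (0 points).
  x = 16: rhs = 16, matching y values: 4, 19 (2 points).
  x = 17: rhs = 14, matching y values: none (0 points).
  x = 18: rhs = 22, matching y values: none (0 points).
  x = 19: rhs = 0, matching y values: 0 (1 points).
  x = 20: rhs = 0, matching y values: 0 (1 points).
  x = 21: rhs = 5, matching y values: none (0 points).
  x = 22: rhs = 21, matching y values: none (0 points).
Total affine count: 23.
Full point count |E(F_23)| = 23 + 1 = 24.
Hasse bound: |24 − (23+1)| = |0| = 0 ≤ 2√23 ≈ 9.5917 ✓.


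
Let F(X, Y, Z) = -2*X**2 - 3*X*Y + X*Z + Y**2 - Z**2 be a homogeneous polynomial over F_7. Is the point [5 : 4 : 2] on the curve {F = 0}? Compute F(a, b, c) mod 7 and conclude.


F(5,4,2) ≡ 3 (mod 7); P is NOT on the curve.

Evaluate F(5, 4, 2) term-by-term (mod 7).
  -2*X**2 ↦ -2·25·1·1 = -50
  -3*X*Y ↦ -3·5·4·1 = -60
  X*Z ↦ 1·5·1·2 = 10
  Y**2 ↦ 1·1·16·1 = 16
  -Z**2 ↦ -1·1·1·4 = -4
Sum: F(5, 4, 2) = (-50) + (-60) + (10) + (16) + (-4) = -88.
Reducing mod 7: -88 ≡ 3 (mod 7).
Since F(a, b, c) ≡ 3 ≠ 0 (mod 7), P does NOT lie on the curve.


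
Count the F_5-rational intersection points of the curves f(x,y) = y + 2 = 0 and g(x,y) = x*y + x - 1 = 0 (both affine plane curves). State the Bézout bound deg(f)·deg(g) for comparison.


Common zeros: {(4, 3)}; count = 1; Bézout bound = 2.

deg(f) = 1, deg(g) = 2, so Bézout bound = 2.
Scan x ∈ F_5. For each x, list the y ∈ F_5 with f(x, y) ≡ 0 and those with g(x, y) ≡ 0 (mod 5); the common zeros in that column are the intersection.
  x = 0: f ≡ 0 at y ∈ {3}; g ≡ 0 at y ∈ ∅; common: ∅.
  x = 1: f ≡ 0 at y ∈ {3}; g ≡ 0 at y ∈ {0}; common: ∅.
  x = 2: f ≡ 0 at y ∈ {3}; g ≡ 0 at y ∈ {2}; common: ∅.
  x = 3: f ≡ 0 at y ∈ {3}; g ≡ 0 at y ∈ {1}; common: ∅.
  x = 4: f ≡ 0 at y ∈ {3}; g ≡ 0 at y ∈ {3}; common: {3}.
Collecting: common zeros = {(4, 3)}, so the count is 1.
Comparison with the Bézout bound: 1 ≤ 2 = deg(f)·deg(g), as expected for curves with no common component (the affine F_5-count falls short of the bound because intersections may lie at infinity, over extension fields, or carry multiplicity).


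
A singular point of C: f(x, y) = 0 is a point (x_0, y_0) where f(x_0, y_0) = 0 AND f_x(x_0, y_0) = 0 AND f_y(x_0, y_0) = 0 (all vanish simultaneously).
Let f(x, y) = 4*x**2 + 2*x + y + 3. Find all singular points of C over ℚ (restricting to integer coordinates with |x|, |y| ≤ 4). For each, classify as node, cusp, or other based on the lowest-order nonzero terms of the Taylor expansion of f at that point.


No singular points in the scanned grid; C is smooth there.

Compute partial derivatives:
  f_x = 8*x + 2.
  f_y = 1.
f_y = 1 is a nonzero constant, so f_y never vanishes: no point (x, y) can satisfy f = f_x = f_y = 0. In particular no (x, y) ∈ {−4, ..., 4}² is singular; the curve is smooth.


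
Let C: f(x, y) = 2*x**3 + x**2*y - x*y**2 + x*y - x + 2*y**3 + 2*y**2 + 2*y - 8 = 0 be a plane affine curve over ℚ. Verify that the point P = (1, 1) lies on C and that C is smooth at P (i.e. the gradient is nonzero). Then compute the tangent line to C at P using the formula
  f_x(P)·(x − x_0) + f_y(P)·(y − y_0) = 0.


Tangent line at P: 7*x + 12*y - 19 = 0.

Step 1: f(1, 1) = 0, so P lies on C.
Step 2: partial derivatives
  f_x(x, y) = 6*x**2 + 2*x*y - y**2 + y - 1, f_y(x, y) = x**2 - 2*x*y + x + 6*y**2 + 4*y + 2.
  f_x(P) = 7, f_y(P) = 12 (gradient nonzero, so P is smooth).
Step 3: tangent line at P: 7·(x − 1) + 12·(y − 1) = 0.
Expanding: 7*x + 12*y - 19 = 0.


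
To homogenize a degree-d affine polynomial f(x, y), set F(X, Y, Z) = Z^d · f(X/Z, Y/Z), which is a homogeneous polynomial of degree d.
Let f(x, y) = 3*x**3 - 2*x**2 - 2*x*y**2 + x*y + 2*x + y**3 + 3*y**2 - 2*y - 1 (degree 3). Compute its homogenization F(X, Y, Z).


F(X, Y, Z) = 3*X**3 - 2*X**2*Z - 2*X*Y**2 + X*Y*Z + 2*X*Z**2 + Y**3 + 3*Y**2*Z - 2*Y*Z**2 - Z**3

deg(f) = 3.
Substitute x = X/Z, y = Y/Z into f, then multiply by Z^3.
  monomial 3·x^3·y^0 ↦ 3·X^3·Y^0·Z^0.
  monomial -2·x^2·y^0 ↦ -2·X^2·Y^0·Z^1.
  monomial -2·x^1·y^2 ↦ -2·X^1·Y^2·Z^0.
  monomial 1·x^1·y^1 ↦ 1·X^1·Y^1·Z^1.
  monomial 2·x^1·y^0 ↦ 2·X^1·Y^0·Z^2.
  monomial 1·x^0·y^3 ↦ 1·X^0·Y^3·Z^0.
  monomial 3·x^0·y^2 ↦ 3·X^0·Y^2·Z^1.
  monomial -2·x^0·y^1 ↦ -2·X^0·Y^1·Z^2.
  monomial -1·x^0·y^0 ↦ -1·X^0·Y^0·Z^3.
Collecting: F(X, Y, Z) = 3*X**3 - 2*X**2*Z - 2*X*Y**2 + X*Y*Z + 2*X*Z**2 + Y**3 + 3*Y**2*Z - 2*Y*Z**2 - Z**3.


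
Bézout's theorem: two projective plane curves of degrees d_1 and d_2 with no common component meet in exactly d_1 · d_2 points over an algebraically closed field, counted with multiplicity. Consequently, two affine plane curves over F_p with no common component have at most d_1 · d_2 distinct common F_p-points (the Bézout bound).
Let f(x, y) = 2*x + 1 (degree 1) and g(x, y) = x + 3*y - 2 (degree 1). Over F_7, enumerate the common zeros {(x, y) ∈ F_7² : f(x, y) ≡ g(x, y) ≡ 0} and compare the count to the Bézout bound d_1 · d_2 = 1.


Common zeros: {(3, 2)}; count = 1; Bézout bound = 1.

deg(f) = 1, deg(g) = 1, so Bézout bound = 1.
Scan x ∈ F_7. For each x, list the y ∈ F_7 with f(x, y) ≡ 0 and those with g(x, y) ≡ 0 (mod 7); the common zeros in that column are the intersection.
  x = 0: f ≡ 0 at y ∈ ∅; g ≡ 0 at y ∈ {3}; common: ∅.
  x = 1: f ≡ 0 at y ∈ ∅; g ≡ 0 at y ∈ {5}; common: ∅.
  x = 2: f ≡ 0 at y ∈ ∅; g ≡ 0 at y ∈ {0}; common: ∅.
  x = 3: f ≡ 0 at y ∈ {0, 1, 2, 3, 4, 5, 6}; g ≡ 0 at y ∈ {2}; common: {2}.
  x = 4: f ≡ 0 at y ∈ ∅; g ≡ 0 at y ∈ {4}; common: ∅.
  x = 5: f ≡ 0 at y ∈ ∅; g ≡ 0 at y ∈ {6}; common: ∅.
  x = 6: f ≡ 0 at y ∈ ∅; g ≡ 0 at y ∈ {1}; common: ∅.
Collecting: common zeros = {(3, 2)}, so the count is 1.
Comparison with the Bézout bound: 1 ≤ 1 = deg(f)·deg(g), as expected for curves with no common component (the bound is attained).


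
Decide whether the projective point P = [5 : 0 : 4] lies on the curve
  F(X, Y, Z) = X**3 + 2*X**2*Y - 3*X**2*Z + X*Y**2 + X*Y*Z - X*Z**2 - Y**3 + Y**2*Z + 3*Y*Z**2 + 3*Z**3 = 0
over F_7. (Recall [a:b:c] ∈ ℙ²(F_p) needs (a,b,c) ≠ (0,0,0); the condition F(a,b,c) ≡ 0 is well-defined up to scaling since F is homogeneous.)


F(5,0,4) ≡ 0 (mod 7); P is on the curve.

Evaluate F(5, 0, 4) term-by-term (mod 7).
  X**3 ↦ 1·125·1·1 = 125
  2*X**2*Y ↦ 2·25·0·1 = 0
  -3*X**2*Z ↦ -3·25·1·4 = -300
  X*Y**2 ↦ 1·5·0·1 = 0
  X*Y*Z ↦ 1·5·0·4 = 0
  -X*Z**2 ↦ -1·5·1·16 = -80
  -Y**3 ↦ -1·1·0·1 = 0
  Y**2*Z ↦ 1·1·0·4 = 0
  3*Y*Z**2 ↦ 3·1·0·16 = 0
  3*Z**3 ↦ 3·1·1·64 = 192
Sum: F(5, 0, 4) = (125) + (0) + (-300) + (0) + (0) + (-80) + (0) + (0) + (0) + (192) = -63.
Reducing mod 7: -63 ≡ 0 (mod 7).
Since F(a, b, c) ≡ 0 (mod 7), P lies on the curve.


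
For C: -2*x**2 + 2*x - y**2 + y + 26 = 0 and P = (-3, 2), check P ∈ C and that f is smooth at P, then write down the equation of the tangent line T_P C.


Tangent line at P: 14*x - 3*y + 48 = 0.

Step 1: f(-3, 2) = 0, so P lies on C.
Step 2: partial derivatives
  f_x(x, y) = 2 - 4*x, f_y(x, y) = 1 - 2*y.
  f_x(P) = 14, f_y(P) = -3 (gradient nonzero, so P is smooth).
Step 3: tangent line at P: 14·(x − -3) + -3·(y − 2) = 0.
Expanding: 14*x - 3*y + 48 = 0.


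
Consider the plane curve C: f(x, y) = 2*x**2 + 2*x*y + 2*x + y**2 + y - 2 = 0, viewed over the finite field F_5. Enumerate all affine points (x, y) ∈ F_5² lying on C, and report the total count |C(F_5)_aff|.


Affine F_5-points: {(0, 1), (0, 3), (1, 3), (1, 4), (2, 0), (3, 1), (3, 2), (4, 2), (4, 4)}; count = 9.

For each of the 25 pairs (x, y) ∈ F_5², evaluate f(x, y) mod 5. Record the zeros.
  x = 0: [0↦3, 1↦0, 2↦4, 3↦0, 4↦3]  zeros at y ∈ {1, 3}
  x = 1: [0↦2, 1↦1, 2↦2, 3↦0, 4↦0]  zeros at y ∈ {3, 4}
  x = 2: [0↦0, 1↦1, 2↦4, 3↦4, 4↦1]  zeros at y ∈ {0}
  x = 3: [0↦2, 1↦0, 2↦0, 3↦2, 4↦1]  zeros at y ∈ {1, 2}
  x = 4: [0↦3, 1↦3, 2↦0, 3↦4, 4↦0]  zeros at y ∈ {2, 4}
Collecting zeros: affine points = {(0, 1), (0, 3), (1, 3), (1, 4), (2, 0), (3, 1), (3, 2), (4, 2), (4, 4)}.
Total count |C(F_5)_aff| = 9.


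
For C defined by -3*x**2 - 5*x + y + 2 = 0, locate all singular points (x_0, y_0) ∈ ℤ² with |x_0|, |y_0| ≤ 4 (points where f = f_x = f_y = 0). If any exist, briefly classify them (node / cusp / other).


No singular points in the scanned grid; C is smooth there.

Compute partial derivatives:
  f_x = -6*x - 5.
  f_y = 1.
f_y = 1 is a nonzero constant, so f_y never vanishes: no point (x, y) can satisfy f = f_x = f_y = 0. In particular no (x, y) ∈ {−4, ..., 4}² is singular; the curve is smooth.


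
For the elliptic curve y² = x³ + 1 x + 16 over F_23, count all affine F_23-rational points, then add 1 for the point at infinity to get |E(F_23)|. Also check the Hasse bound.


Affine points = {(0, 4), (0, 19), (1, 8), (1, 15), (2, 7), (2, 16), (3, 0), (5, 10), (5, 13), (6, 10), (6, 13), (9, 8), (9, 15), (11, 1), (11, 22), (12, 10), (12, 13), (13, 8), (13, 15), (15, 5), (15, 18), (17, 1), (17, 22), (18, 1), (18, 22), (20, 3), (20, 20), (21, 11), (21, 12)}; affine count = 29; |E(F_23)| = 30.

Discriminant check: Δ ∝ 4a³ + 27b² = 4·1³ + 27·16² = 4·1 + 27·256 ≡ 16 (mod 23). Nonzero ⇒ E is nonsingular.
For each x ∈ F_23, compute rhs = x³ + 1·x + 16 mod 23, then count y ∈ F_23 with y² ≡ rhs.
  x = 0: rhs = 16, matching y values: 4, 19 (2 points).
  x = 1: rhs = 18, matching y values: 8, 15 (2 points).
  x = 2: rhs = 3, matching y values: 7, 16 (2 points).
  x = 3: rhs = 0, matching y values: 0 (1 points).
  x = 4: rhs = 15, matching y values: none (0 points).
  x = 5: rhs = 8, matching y values: 10, 13 (2 points).
  x = 6: rhs = 8, matching y values: 10, 13 (2 points).
  x = 7: rhs = 21, matching y values: none (0 points).
  x = 8: rhs = 7, matching y values: none (0 points).
  x = 9: rhs = 18, matching y values: 8, 15 (2 points).
  x = 10: rhs = 14, matching y values: none (0 points).
  x = 11: rhs = 1, matching y values: 1, 22 (2 points).
  x = 12: rhs = 8, matching y values: 10, 13 (2 points).
  x = 13: rhs = 18, matching y values: 8, 15 (2 points).
  x = 14: rhs = 14, matching y values: none (0 points).
  x = 15: rhs = 2, matching y values: 5, 18 (2 points).
  x = 16: rhs = 11, matching y values: none (0 points).
  x = 17: rhs = 1, matching y values: 1, 22 (2 points).
  x = 18: rhs = 1, matching y values: 1, 22 (2 points).
  x = 19: rhs = 17, matching y values: none (0 points).
  x = 20: rhs = 9, matching y values: 3, 20 (2 points).
  x = 21: rhs = 6, matching y values: 11, 12 (2 points).
  x = 22: rhs = 14, matching y values: none (0 points).
Total affine count: 29.
Full point count |E(F_23)| = 29 + 1 = 30.
Hasse bound: |30 − (23+1)| = |6| = 6 ≤ 2√23 ≈ 9.5917 ✓.


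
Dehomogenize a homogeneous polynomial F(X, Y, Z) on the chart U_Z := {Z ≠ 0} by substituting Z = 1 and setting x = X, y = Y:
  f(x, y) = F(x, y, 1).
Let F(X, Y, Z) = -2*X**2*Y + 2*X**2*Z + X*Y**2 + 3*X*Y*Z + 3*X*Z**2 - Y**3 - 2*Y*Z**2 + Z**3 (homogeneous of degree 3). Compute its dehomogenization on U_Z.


f(x, y) = -2*x**2*y + 2*x**2 + x*y**2 + 3*x*y + 3*x - y**3 - 2*y + 1

On U_Z we set Z = 1. Each monomial c·X^i·Y^j·Z^k in F becomes c·x^i·y^j·1^k = c·x^i·y^j.
Substituting Z = 1: F(X, Y, 1) = -2*x**2*y + 2*x**2 + x*y**2 + 3*x*y + 3*x - y**3 - 2*y + 1.
Note: deg(f) ≤ deg(F) = 3; strict inequality happens when F is divisible by Z (lost terms).


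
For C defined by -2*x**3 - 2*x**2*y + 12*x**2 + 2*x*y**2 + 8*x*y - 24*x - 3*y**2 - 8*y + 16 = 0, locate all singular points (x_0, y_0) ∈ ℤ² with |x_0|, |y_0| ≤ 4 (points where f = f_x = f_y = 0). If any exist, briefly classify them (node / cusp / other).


Singular points: {(2, 0)}; classification: cusp.

Compute partial derivatives:
  f_x = -6*x**2 - 4*x*y + 24*x + 2*y**2 + 8*y - 24.
  f_y = -2*x**2 + 4*x*y + 8*x - 6*y - 8.
Scan x_0 ∈ {−4, ..., 4}. For each x_0, f_y(x_0, y) is a polynomial in y; find its integer roots y ∈ {−4, ..., 4}, then test f_x and f at those candidates.
  x = -4: f_y(-4, y) = -22*y - 72; no integer root y with |y| ≤ 4.
  x = -3: f_y(-3, y) = -18*y - 50; no integer root y with |y| ≤ 4.
  x = -2: f_y(-2, y) = -14*y - 32; no integer root y with |y| ≤ 4.
  x = -1: f_y(-1, y) = -10*y - 18; no integer root y with |y| ≤ 4.
  x = 0: f_y(0, y) = -6*y - 8; no integer root y with |y| ≤ 4.
  x = 1: f_y(1, y) = -2*y - 2; vanishes at y ∈ {-1}. (1, -1): f_x = -8 ≠ 0.
  x = 2: f_y(2, y) = 2*y; vanishes at y ∈ {0}. (2, 0): f_x = 0, f = 0 — SINGULAR.
  x = 3: f_y(3, y) = 6*y - 2; no integer root y with |y| ≤ 4.
  x = 4: f_y(4, y) = 10*y - 8; no integer root y with |y| ≤ 4.
Only singular point on the grid: (2, 0).
Classify: substitute x = 2 + u, y = 0 + v and expand: f = -2*u**3 - 2*u**2*v + 2*u*v**2 + v**2.
No constant or linear terms (consistent with a singular point). Quadratic part: v**2. Cubic part: -2*u**3 - 2*u**2*v + 2*u*v**2.
The quadratic part v**2 is a perfect square, so there is a single (double) tangent line v = 0, i.e. y = 0. Restricting the cubic part to that line (v = 0) leaves -2*u**3 ≠ 0, so f is not divisible by v and the branch is v² ≈ 2*u**3 to lowest order — this is a cusp.
Classification: cusp.


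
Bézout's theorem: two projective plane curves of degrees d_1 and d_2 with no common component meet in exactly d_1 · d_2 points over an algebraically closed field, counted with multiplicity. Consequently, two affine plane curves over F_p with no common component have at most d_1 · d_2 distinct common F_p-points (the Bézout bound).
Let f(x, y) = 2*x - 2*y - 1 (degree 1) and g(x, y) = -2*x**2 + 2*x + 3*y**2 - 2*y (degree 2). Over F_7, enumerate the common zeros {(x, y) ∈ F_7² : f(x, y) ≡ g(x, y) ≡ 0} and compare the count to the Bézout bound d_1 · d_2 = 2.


Common zeros: {(0, 3), (3, 6)}; count = 2; Bézout bound = 2.

deg(f) = 1, deg(g) = 2, so Bézout bound = 2.
Scan x ∈ F_7. For each x, list the y ∈ F_7 with f(x, y) ≡ 0 and those with g(x, y) ≡ 0 (mod 7); the common zeros in that column are the intersection.
  x = 0: f ≡ 0 at y ∈ {3}; g ≡ 0 at y ∈ {0, 3}; common: {3}.
  x = 1: f ≡ 0 at y ∈ {4}; g ≡ 0 at y ∈ {0, 3}; common: ∅.
  x = 2: f ≡ 0 at y ∈ {5}; g ≡ 0 at y ∈ ∅; common: ∅.
  x = 3: f ≡ 0 at y ∈ {6}; g ≡ 0 at y ∈ {4, 6}; common: {6}.
  x = 4: f ≡ 0 at y ∈ {0}; g ≡ 0 at y ∈ ∅; common: ∅.
  x = 5: f ≡ 0 at y ∈ {1}; g ≡ 0 at y ∈ {4, 6}; common: ∅.
  x = 6: f ≡ 0 at y ∈ {2}; g ≡ 0 at y ∈ ∅; common: ∅.
Collecting: common zeros = {(0, 3), (3, 6)}, so the count is 2.
Comparison with the Bézout bound: 2 ≤ 2 = deg(f)·deg(g), as expected for curves with no common component (the bound is attained).


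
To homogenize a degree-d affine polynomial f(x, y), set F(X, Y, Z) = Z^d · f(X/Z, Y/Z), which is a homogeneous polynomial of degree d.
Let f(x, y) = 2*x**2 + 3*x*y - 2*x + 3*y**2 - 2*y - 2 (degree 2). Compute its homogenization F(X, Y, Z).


F(X, Y, Z) = 2*X**2 + 3*X*Y - 2*X*Z + 3*Y**2 - 2*Y*Z - 2*Z**2

deg(f) = 2.
Substitute x = X/Z, y = Y/Z into f, then multiply by Z^2.
  monomial 2·x^2·y^0 ↦ 2·X^2·Y^0·Z^0.
  monomial 3·x^1·y^1 ↦ 3·X^1·Y^1·Z^0.
  monomial -2·x^1·y^0 ↦ -2·X^1·Y^0·Z^1.
  monomial 3·x^0·y^2 ↦ 3·X^0·Y^2·Z^0.
  monomial -2·x^0·y^1 ↦ -2·X^0·Y^1·Z^1.
  monomial -2·x^0·y^0 ↦ -2·X^0·Y^0·Z^2.
Collecting: F(X, Y, Z) = 2*X**2 + 3*X*Y - 2*X*Z + 3*Y**2 - 2*Y*Z - 2*Z**2.


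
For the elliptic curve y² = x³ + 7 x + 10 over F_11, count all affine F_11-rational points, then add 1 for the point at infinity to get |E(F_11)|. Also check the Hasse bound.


Affine points = {(3, 5), (3, 6), (4, 5), (4, 6), (5, 4), (5, 7), (6, 2), (6, 9)}; affine count = 8; |E(F_11)| = 9.

Discriminant check: Δ ∝ 4a³ + 27b² = 4·7³ + 27·10² = 4·343 + 27·100 ≡ 2 (mod 11). Nonzero ⇒ E is nonsingular.
For each x ∈ F_11, compute rhs = x³ + 7·x + 10 mod 11, then count y ∈ F_11 with y² ≡ rhs.
  x = 0: rhs = 10, matching y values: none (0 points).
  x = 1: rhs = 7, matching y values: none (0 points).
  x = 2: rhs = 10, matching y values: none (0 points).
  x = 3: rhs = 3, matching y values: 5, 6 (2 points).
  x = 4: rhs = 3, matching y values: 5, 6 (2 points).
  x = 5: rhs = 5, matching y values: 4, 7 (2 points).
  x = 6: rhs = 4, matching y values: 2, 9 (2 points).
  x = 7: rhs = 6, matching y values: none (0 points).
  x = 8: rhs = 6, matching y values: none (0 points).
  x = 9: rhs = 10, matching y values: none (0 points).
  x = 10: rhs = 2, matching y values: none (0 points).
Total affine count: 8.
Full point count |E(F_11)| = 8 + 1 = 9.
Hasse bound: |9 − (11+1)| = |-3| = 3 ≤ 2√11 ≈ 6.6332 ✓.


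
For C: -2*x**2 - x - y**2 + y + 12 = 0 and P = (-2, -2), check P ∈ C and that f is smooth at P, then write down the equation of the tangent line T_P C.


Tangent line at P: 7*x + 5*y + 24 = 0.

Step 1: f(-2, -2) = 0, so P lies on C.
Step 2: partial derivatives
  f_x(x, y) = -4*x - 1, f_y(x, y) = 1 - 2*y.
  f_x(P) = 7, f_y(P) = 5 (gradient nonzero, so P is smooth).
Step 3: tangent line at P: 7·(x − -2) + 5·(y − -2) = 0.
Expanding: 7*x + 5*y + 24 = 0.


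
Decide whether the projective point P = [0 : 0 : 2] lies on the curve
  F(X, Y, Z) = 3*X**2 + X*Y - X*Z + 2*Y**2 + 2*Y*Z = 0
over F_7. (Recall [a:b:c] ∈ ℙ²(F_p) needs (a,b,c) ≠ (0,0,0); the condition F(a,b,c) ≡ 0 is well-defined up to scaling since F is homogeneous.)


F(0,0,2) ≡ 0 (mod 7); P is on the curve.

Evaluate F(0, 0, 2) term-by-term (mod 7).
  3*X**2 ↦ 3·0·1·1 = 0
  X*Y ↦ 1·0·0·1 = 0
  -X*Z ↦ -1·0·1·2 = 0
  2*Y**2 ↦ 2·1·0·1 = 0
  2*Y*Z ↦ 2·1·0·2 = 0
Sum: F(0, 0, 2) = (0) + (0) + (0) + (0) + (0) = 0.
Reducing mod 7: 0 ≡ 0 (mod 7).
Since F(a, b, c) ≡ 0 (mod 7), P lies on the curve.


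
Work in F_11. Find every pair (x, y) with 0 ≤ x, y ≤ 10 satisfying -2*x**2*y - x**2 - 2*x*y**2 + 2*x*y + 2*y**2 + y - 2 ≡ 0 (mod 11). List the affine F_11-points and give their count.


Affine F_11-points: {(1, 3), (2, 1), (2, 3), (3, 0), (4, 2), (4, 7), (6, 5), (6, 10), (8, 0), (8, 7), (9, 1), (9, 10)}; count = 12.

For each of the 121 pairs (x, y) ∈ F_11², evaluate f(x, y) mod 11. Record the zeros.
  x = 0: [0↦9, 1↦1, 2↦8, 3↦8, 4↦1, 5↦9, 6↦10, 7↦4, 8↦2, 9↦4, 10↦10]  zeros at y ∈ ∅
  x = 1: [0↦8, 1↦9, 2↦10, 3↦0, 4↦1, 5↦2, 6↦3, 7↦4, 8↦5, 9↦6, 10↦7]  zeros at y ∈ {3}
  x = 2: [0↦5, 1↦0, 2↦2, 3↦0, 4↦5, 5↦6, 6↦3, 7↦7, 8↦7, 9↦3, 10↦6]  zeros at y ∈ {1, 3}
  x = 3: [0↦0, 1↦7, 2↦6, 3↦8, 4↦2, 5↦10, 6↦10, 7↦2, 8↦8, 9↦6, 10↦7]  zeros at y ∈ {0}
  x = 4: [0↦4, 1↦8, 2↦0, 3↦2, 4↦3, 5↦3, 6↦2, 7↦0, 8↦8, 9↦4, 10↦10]  zeros at y ∈ {2, 7}
  x = 5: [0↦6, 1↦3, 2↦6, 3↦4, 4↦8, 5↦7, 6↦1, 7↦1, 8↦7, 9↦8, 10↦4]  zeros at y ∈ ∅
  x = 6: [0↦6, 1↦3, 2↦2, 3↦3, 4↦6, 5↦0, 6↦7, 7↦5, 8↦5, 9↦7, 10↦0]  zeros at y ∈ {5, 10}
  x = 7: [0↦4, 1↦8, 2↦10, 3↦10, 4↦8, 5↦4, 6↦9, 7↦1, 8↦2, 9↦1, 10↦9]  zeros at y ∈ ∅
  x = 8: [0↦0, 1↦7, 2↦8, 3↦3, 4↦3, 5↦8, 6↦7, 7↦0, 8↦9, 9↦1, 10↦9]  zeros at y ∈ {0, 7}
  x = 9: [0↦5, 1↦0, 2↦7, 3↦4, 4↦2, 5↦1, 6↦1, 7↦2, 8↦4, 9↦7, 10↦0]  zeros at y ∈ {1, 10}
  x = 10: [0↦8, 1↦9, 2↦7, 3↦2, 4↦5, 5↦5, 6↦2, 7↦7, 8↦9, 9↦8, 10↦4]  zeros at y ∈ ∅
Collecting zeros: affine points = {(1, 3), (2, 1), (2, 3), (3, 0), (4, 2), (4, 7), (6, 5), (6, 10), (8, 0), (8, 7), (9, 1), (9, 10)}.
Total count |C(F_11)_aff| = 12.


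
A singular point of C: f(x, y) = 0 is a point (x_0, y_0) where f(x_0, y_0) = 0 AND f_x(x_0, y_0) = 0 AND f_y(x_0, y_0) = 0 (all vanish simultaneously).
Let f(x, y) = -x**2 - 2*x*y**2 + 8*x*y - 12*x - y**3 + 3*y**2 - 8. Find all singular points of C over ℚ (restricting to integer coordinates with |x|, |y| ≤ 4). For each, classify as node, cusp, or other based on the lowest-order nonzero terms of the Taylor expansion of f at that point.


Singular points: {(-2, 2)}; classification: node.

Compute partial derivatives:
  f_x = -2*x - 2*y**2 + 8*y - 12.
  f_y = -4*x*y + 8*x - 3*y**2 + 6*y.
Scan x_0 ∈ {−4, ..., 4}. For each x_0, f_y(x_0, y) is a polynomial in y; find its integer roots y ∈ {−4, ..., 4}, then test f_x and f at those candidates.
  x = -4: f_y(-4, y) = -3*y**2 + 22*y - 32; vanishes at y ∈ {2}. (-4, 2): f_x = 4 ≠ 0.
  x = -3: f_y(-3, y) = -3*y**2 + 18*y - 24; vanishes at y ∈ {2, 4}. (-3, 2): f_x = 2 ≠ 0; (-3, 4): f_x = -6 ≠ 0.
  x = -2: f_y(-2, y) = -3*y**2 + 14*y - 16; vanishes at y ∈ {2}. (-2, 2): f_x = 0, f = 0 — SINGULAR.
  x = -1: f_y(-1, y) = -3*y**2 + 10*y - 8; vanishes at y ∈ {2}. (-1, 2): f_x = -2 ≠ 0.
  x = 0: f_y(0, y) = -3*y**2 + 6*y; vanishes at y ∈ {0, 2}. (0, 0): f_x = -12 ≠ 0; (0, 2): f_x = -4 ≠ 0.
  x = 1: f_y(1, y) = -3*y**2 + 2*y + 8; vanishes at y ∈ {2}. (1, 2): f_x = -6 ≠ 0.
  x = 2: f_y(2, y) = -3*y**2 - 2*y + 16; vanishes at y ∈ {2}. (2, 2): f_x = -8 ≠ 0.
  x = 3: f_y(3, y) = -3*y**2 - 6*y + 24; vanishes at y ∈ {-4, 2}. (3, -4): f_x = -82 ≠ 0; (3, 2): f_x = -10 ≠ 0.
  x = 4: f_y(4, y) = -3*y**2 - 10*y + 32; vanishes at y ∈ {2}. (4, 2): f_x = -12 ≠ 0.
Only singular point on the grid: (-2, 2).
Classify: substitute x = -2 + u, y = 2 + v and expand: f = -u**2 - 2*u*v**2 - v**3 + v**2.
No constant or linear terms (consistent with a singular point). Quadratic part: -u**2 + v**2. Cubic part: -2*u*v**2 - v**3.
The quadratic part v**2 - u**2 = (v − u)(v + u) splits into two distinct linear factors, so there are two distinct tangent lines y − 2 = ±(x − -2) — this is a node (ordinary double point).
Classification: node.


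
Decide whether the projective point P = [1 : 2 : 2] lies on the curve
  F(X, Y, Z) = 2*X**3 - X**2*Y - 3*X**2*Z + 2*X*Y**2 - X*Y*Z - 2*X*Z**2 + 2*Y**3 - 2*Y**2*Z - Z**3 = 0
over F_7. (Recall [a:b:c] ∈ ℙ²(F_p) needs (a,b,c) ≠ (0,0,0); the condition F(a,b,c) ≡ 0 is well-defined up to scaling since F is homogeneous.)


F(1,2,2) ≡ 3 (mod 7); P is NOT on the curve.

Evaluate F(1, 2, 2) term-by-term (mod 7).
  2*X**3 ↦ 2·1·1·1 = 2
  -X**2*Y ↦ -1·1·2·1 = -2
  -3*X**2*Z ↦ -3·1·1·2 = -6
  2*X*Y**2 ↦ 2·1·4·1 = 8
  -X*Y*Z ↦ -1·1·2·2 = -4
  -2*X*Z**2 ↦ -2·1·1·4 = -8
  2*Y**3 ↦ 2·1·8·1 = 16
  -2*Y**2*Z ↦ -2·1·4·2 = -16
  -Z**3 ↦ -1·1·1·8 = -8
Sum: F(1, 2, 2) = (2) + (-2) + (-6) + (8) + (-4) + (-8) + (16) + (-16) + (-8) = -18.
Reducing mod 7: -18 ≡ 3 (mod 7).
Since F(a, b, c) ≡ 3 ≠ 0 (mod 7), P does NOT lie on the curve.


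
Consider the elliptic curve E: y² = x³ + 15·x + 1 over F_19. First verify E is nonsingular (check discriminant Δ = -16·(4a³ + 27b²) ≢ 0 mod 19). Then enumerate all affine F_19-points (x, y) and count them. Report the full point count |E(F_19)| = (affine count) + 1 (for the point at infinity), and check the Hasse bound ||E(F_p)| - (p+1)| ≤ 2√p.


Affine points = {(0, 1), (0, 18), (1, 6), (1, 13), (2, 1), (2, 18), (3, 4), (3, 15), (4, 7), (4, 12), (5, 7), (5, 12), (8, 5), (8, 14), (10, 7), (10, 12), (12, 3), (12, 16), (16, 9), (16, 10), (17, 1), (17, 18), (18, 2), (18, 17)}; affine count = 24; |E(F_19)| = 25.

Discriminant check: Δ ∝ 4a³ + 27b² = 4·15³ + 27·1² = 4·3375 + 27·1 ≡ 18 (mod 19). Nonzero ⇒ E is nonsingular.
For each x ∈ F_19, compute rhs = x³ + 15·x + 1 mod 19, then count y ∈ F_19 with y² ≡ rhs.
  x = 0: rhs = 1, matching y values: 1, 18 (2 points).
  x = 1: rhs = 17, matching y values: 6, 13 (2 points).
  x = 2: rhs = 1, matching y values: 1, 18 (2 points).
  x = 3: rhs = 16, matching y values: 4, 15 (2 points).
  x = 4: rhs = 11, matching y values: 7, 12 (2 points).
  x = 5: rhs = 11, matching y values: 7, 12 (2 points).
  x = 6: rhs = 3, matching y values: none (0 points).
  x = 7: rhs = 12, matching y values: none (0 points).
  x = 8: rhs = 6, matching y values: 5, 14 (2 points).
  x = 9: rhs = 10, matching y values: none (0 points).
  x = 10: rhs = 11, matching y values: 7, 12 (2 points).
  x = 11: rhs = 15, matching y values: none (0 points).
  x = 12: rhs = 9, matching y values: 3, 16 (2 points).
  x = 13: rhs = 18, matching y values: none (0 points).
  x = 14: rhs = 10, matching y values: none (0 points).
  x = 15: rhs = 10, matching y values: none (0 points).
  x = 16: rhs = 5, matching y values: 9, 10 (2 points).
  x = 17: rhs = 1, matching y values: 1, 18 (2 points).
  x = 18: rhs = 4, matching y values: 2, 17 (2 points).
Total affine count: 24.
Full point count |E(F_19)| = 24 + 1 = 25.
Hasse bound: |25 − (19+1)| = |5| = 5 ≤ 2√19 ≈ 8.7178 ✓.


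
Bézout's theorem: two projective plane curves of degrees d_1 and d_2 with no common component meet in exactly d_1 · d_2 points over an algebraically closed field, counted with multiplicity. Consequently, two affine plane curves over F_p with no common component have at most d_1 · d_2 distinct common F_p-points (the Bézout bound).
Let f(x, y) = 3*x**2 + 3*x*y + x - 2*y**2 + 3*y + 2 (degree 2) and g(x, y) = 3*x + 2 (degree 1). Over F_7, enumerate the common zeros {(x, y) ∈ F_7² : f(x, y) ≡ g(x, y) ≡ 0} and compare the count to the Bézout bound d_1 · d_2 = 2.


Common zeros: ∅; count = 0; Bézout bound = 2.

deg(f) = 2, deg(g) = 1, so Bézout bound = 2.
Scan x ∈ F_7. For each x, list the y ∈ F_7 with f(x, y) ≡ 0 and those with g(x, y) ≡ 0 (mod 7); the common zeros in that column are the intersection.
  x = 0: f ≡ 0 at y ∈ {2, 3}; g ≡ 0 at y ∈ ∅; common: ∅.
  x = 1: f ≡ 0 at y ∈ {5}; g ≡ 0 at y ∈ ∅; common: ∅.
  x = 2: f ≡ 0 at y ∈ ∅; g ≡ 0 at y ∈ ∅; common: ∅.
  x = 3: f ≡ 0 at y ∈ {1, 5}; g ≡ 0 at y ∈ ∅; common: ∅.
  x = 4: f ≡ 0 at y ∈ ∅; g ≡ 0 at y ∈ {0, 1, 2, 3, 4, 5, 6}; common: ∅.
  x = 5: f ≡ 0 at y ∈ {1}; g ≡ 0 at y ∈ ∅; common: ∅.
  x = 6: f ≡ 0 at y ∈ {3, 4}; g ≡ 0 at y ∈ ∅; common: ∅.
Collecting: common zeros = ∅, so the count is 0.
Comparison with the Bézout bound: 0 ≤ 2 = deg(f)·deg(g), as expected for curves with no common component (the affine F_7-count falls short of the bound because intersections may lie at infinity, over extension fields, or carry multiplicity).


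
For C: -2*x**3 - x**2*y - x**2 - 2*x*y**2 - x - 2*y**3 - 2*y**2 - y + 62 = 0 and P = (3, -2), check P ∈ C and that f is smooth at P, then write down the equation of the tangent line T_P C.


Tangent line at P: -57*x - 2*y + 167 = 0.

Step 1: f(3, -2) = 0, so P lies on C.
Step 2: partial derivatives
  f_x(x, y) = -6*x**2 - 2*x*y - 2*x - 2*y**2 - 1, f_y(x, y) = -x**2 - 4*x*y - 6*y**2 - 4*y - 1.
  f_x(P) = -57, f_y(P) = -2 (gradient nonzero, so P is smooth).
Step 3: tangent line at P: -57·(x − 3) + -2·(y − -2) = 0.
Expanding: -57*x - 2*y + 167 = 0.


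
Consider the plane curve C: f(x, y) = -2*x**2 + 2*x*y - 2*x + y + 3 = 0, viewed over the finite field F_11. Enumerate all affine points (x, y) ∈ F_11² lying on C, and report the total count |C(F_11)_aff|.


Affine F_11-points: {(0, 8), (1, 4), (2, 4), (3, 3), (4, 9), (6, 2), (7, 8), (8, 7), (9, 7), (10, 3)}; count = 10.

For each of the 121 pairs (x, y) ∈ F_11², evaluate f(x, y) mod 11. Record the zeros.
  x = 0: [0↦3, 1↦4, 2↦5, 3↦6, 4↦7, 5↦8, 6↦9, 7↦10, 8↦0, 9↦1, 10↦2]  zeros at y ∈ {8}
  x = 1: [0↦10, 1↦2, 2↦5, 3↦8, 4↦0, 5↦3, 6↦6, 7↦9, 8↦1, 9↦4, 10↦7]  zeros at y ∈ {4}
  x = 2: [0↦2, 1↦7, 2↦1, 3↦6, 4↦0, 5↦5, 6↦10, 7↦4, 8↦9, 9↦3, 10↦8]  zeros at y ∈ {4}
  x = 3: [0↦1, 1↦8, 2↦4, 3↦0, 4↦7, 5↦3, 6↦10, 7↦6, 8↦2, 9↦9, 10↦5]  zeros at y ∈ {3}
  x = 4: [0↦7, 1↦5, 2↦3, 3↦1, 4↦10, 5↦8, 6↦6, 7↦4, 8↦2, 9↦0, 10↦9]  zeros at y ∈ {9}
  x = 5: [0↦9, 1↦9, 2↦9, 3↦9, 4↦9, 5↦9, 6↦9, 7↦9, 8↦9, 9↦9, 10↦9]  zeros at y ∈ ∅
  x = 6: [0↦7, 1↦9, 2↦0, 3↦2, 4↦4, 5↦6, 6↦8, 7↦10, 8↦1, 9↦3, 10↦5]  zeros at y ∈ {2}
  x = 7: [0↦1, 1↦5, 2↦9, 3↦2, 4↦6, 5↦10, 6↦3, 7↦7, 8↦0, 9↦4, 10↦8]  zeros at y ∈ {8}
  x = 8: [0↦2, 1↦8, 2↦3, 3↦9, 4↦4, 5↦10, 6↦5, 7↦0, 8↦6, 9↦1, 10↦7]  zeros at y ∈ {7}
  x = 9: [0↦10, 1↦7, 2↦4, 3↦1, 4↦9, 5↦6, 6↦3, 7↦0, 8↦8, 9↦5, 10↦2]  zeros at y ∈ {7}
  x = 10: [0↦3, 1↦2, 2↦1, 3↦0, 4↦10, 5↦9, 6↦8, 7↦7, 8↦6, 9↦5, 10↦4]  zeros at y ∈ {3}
Collecting zeros: affine points = {(0, 8), (1, 4), (2, 4), (3, 3), (4, 9), (6, 2), (7, 8), (8, 7), (9, 7), (10, 3)}.
Total count |C(F_11)_aff| = 10.


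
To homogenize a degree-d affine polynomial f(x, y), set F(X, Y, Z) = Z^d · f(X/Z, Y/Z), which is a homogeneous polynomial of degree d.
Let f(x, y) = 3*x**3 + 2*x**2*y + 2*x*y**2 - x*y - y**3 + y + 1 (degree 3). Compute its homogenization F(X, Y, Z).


F(X, Y, Z) = 3*X**3 + 2*X**2*Y + 2*X*Y**2 - X*Y*Z - Y**3 + Y*Z**2 + Z**3

deg(f) = 3.
Substitute x = X/Z, y = Y/Z into f, then multiply by Z^3.
  monomial 3·x^3·y^0 ↦ 3·X^3·Y^0·Z^0.
  monomial 2·x^2·y^1 ↦ 2·X^2·Y^1·Z^0.
  monomial 2·x^1·y^2 ↦ 2·X^1·Y^2·Z^0.
  monomial -1·x^1·y^1 ↦ -1·X^1·Y^1·Z^1.
  monomial -1·x^0·y^3 ↦ -1·X^0·Y^3·Z^0.
  monomial 1·x^0·y^1 ↦ 1·X^0·Y^1·Z^2.
  monomial 1·x^0·y^0 ↦ 1·X^0·Y^0·Z^3.
Collecting: F(X, Y, Z) = 3*X**3 + 2*X**2*Y + 2*X*Y**2 - X*Y*Z - Y**3 + Y*Z**2 + Z**3.


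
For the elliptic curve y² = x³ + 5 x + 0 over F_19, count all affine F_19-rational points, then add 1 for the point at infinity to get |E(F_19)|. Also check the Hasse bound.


Affine points = {(0, 0), (1, 5), (1, 14), (3, 2), (3, 17), (5, 6), (5, 13), (7, 6), (7, 13), (8, 1), (8, 18), (10, 9), (10, 10), (13, 1), (13, 18), (15, 7), (15, 12), (17, 1), (17, 18)}; affine count = 19; |E(F_19)| = 20.

Discriminant check: Δ ∝ 4a³ + 27b² = 4·5³ + 27·0² = 4·125 + 27·0 ≡ 6 (mod 19). Nonzero ⇒ E is nonsingular.
For each x ∈ F_19, compute rhs = x³ + 5·x + 0 mod 19, then count y ∈ F_19 with y² ≡ rhs.
  x = 0: rhs = 0, matching y values: 0 (1 points).
  x = 1: rhs = 6, matching y values: 5, 14 (2 points).
  x = 2: rhs = 18, matching y values: none (0 points).
  x = 3: rhs = 4, matching y values: 2, 17 (2 points).
  x = 4: rhs = 8, matching y values: none (0 points).
  x = 5: rhs = 17, matching y values: 6, 13 (2 points).
  x = 6: rhs = 18, matching y values: none (0 points).
  x = 7: rhs = 17, matching y values: 6, 13 (2 points).
  x = 8: rhs = 1, matching y values: 1, 18 (2 points).
  x = 9: rhs = 14, matching y values: none (0 points).
  x = 10: rhs = 5, matching y values: 9, 10 (2 points).
  x = 11: rhs = 18, matching y values: none (0 points).
  x = 12: rhs = 2, matching y values: none (0 points).
  x = 13: rhs = 1, matching y values: 1, 18 (2 points).
  x = 14: rhs = 2, matching y values: none (0 points).
  x = 15: rhs = 11, matching y values: 7, 12 (2 points).
  x = 16: rhs = 15, matching y values: none (0 points).
  x = 17: rhs = 1, matching y values: 1, 18 (2 points).
  x = 18: rhs = 13, matching y values: none (0 points).
Total affine count: 19.
Full point count |E(F_19)| = 19 + 1 = 20.
Hasse bound: |20 − (19+1)| = |0| = 0 ≤ 2√19 ≈ 8.7178 ✓.


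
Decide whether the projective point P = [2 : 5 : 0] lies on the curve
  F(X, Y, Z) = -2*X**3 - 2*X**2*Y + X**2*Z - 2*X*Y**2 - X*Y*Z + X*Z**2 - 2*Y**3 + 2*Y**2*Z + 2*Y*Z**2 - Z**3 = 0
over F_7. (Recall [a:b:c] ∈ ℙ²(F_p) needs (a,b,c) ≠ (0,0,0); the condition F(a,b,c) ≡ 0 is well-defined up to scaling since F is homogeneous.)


F(2,5,0) ≡ 0 (mod 7); P is on the curve.

Evaluate F(2, 5, 0) term-by-term (mod 7).
  -2*X**3 ↦ -2·8·1·1 = -16
  -2*X**2*Y ↦ -2·4·5·1 = -40
  X**2*Z ↦ 1·4·1·0 = 0
  -2*X*Y**2 ↦ -2·2·25·1 = -100
  -X*Y*Z ↦ -1·2·5·0 = 0
  X*Z**2 ↦ 1·2·1·0 = 0
  -2*Y**3 ↦ -2·1·125·1 = -250
  2*Y**2*Z ↦ 2·1·25·0 = 0
  2*Y*Z**2 ↦ 2·1·5·0 = 0
  -Z**3 ↦ -1·1·1·0 = 0
Sum: F(2, 5, 0) = (-16) + (-40) + (0) + (-100) + (0) + (0) + (-250) + (0) + (0) + (0) = -406.
Reducing mod 7: -406 ≡ 0 (mod 7).
Since F(a, b, c) ≡ 0 (mod 7), P lies on the curve.


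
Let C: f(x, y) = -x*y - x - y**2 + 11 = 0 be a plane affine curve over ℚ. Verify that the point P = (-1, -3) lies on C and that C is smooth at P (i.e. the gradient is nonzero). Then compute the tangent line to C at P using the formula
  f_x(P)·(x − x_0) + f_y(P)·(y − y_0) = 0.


Tangent line at P: 2*x + 7*y + 23 = 0.

Step 1: f(-1, -3) = 0, so P lies on C.
Step 2: partial derivatives
  f_x(x, y) = -y - 1, f_y(x, y) = -x - 2*y.
  f_x(P) = 2, f_y(P) = 7 (gradient nonzero, so P is smooth).
Step 3: tangent line at P: 2·(x − -1) + 7·(y − -3) = 0.
Expanding: 2*x + 7*y + 23 = 0.


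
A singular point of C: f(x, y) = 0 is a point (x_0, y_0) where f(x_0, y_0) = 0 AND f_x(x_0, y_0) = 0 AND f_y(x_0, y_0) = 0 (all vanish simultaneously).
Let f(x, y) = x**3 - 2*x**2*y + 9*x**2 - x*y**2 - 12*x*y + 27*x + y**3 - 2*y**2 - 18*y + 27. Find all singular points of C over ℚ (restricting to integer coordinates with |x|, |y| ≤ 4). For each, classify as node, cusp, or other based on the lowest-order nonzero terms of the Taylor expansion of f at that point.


Singular points: {(-3, 0)}; classification: cusp.

Compute partial derivatives:
  f_x = 3*x**2 - 4*x*y + 18*x - y**2 - 12*y + 27.
  f_y = -2*x**2 - 2*x*y - 12*x + 3*y**2 - 4*y - 18.
Scan x_0 ∈ {−4, ..., 4}. For each x_0, f_y(x_0, y) is a polynomial in y; find its integer roots y ∈ {−4, ..., 4}, then test f_x and f at those candidates.
  x = -4: f_y(-4, y) = 3*y**2 + 4*y - 2; no integer root y with |y| ≤ 4.
  x = -3: f_y(-3, y) = 3*y**2 + 2*y; vanishes at y ∈ {0}. (-3, 0): f_x = 0, f = 0 — SINGULAR.
  x = -2: f_y(-2, y) = 3*y**2 - 2; no integer root y with |y| ≤ 4.
  x = -1: f_y(-1, y) = 3*y**2 - 2*y - 8; vanishes at y ∈ {2}. (-1, 2): f_x = -8 ≠ 0.
  x = 0: f_y(0, y) = 3*y**2 - 4*y - 18; no integer root y with |y| ≤ 4.
  x = 1: f_y(1, y) = 3*y**2 - 6*y - 32; no integer root y with |y| ≤ 4.
  x = 2: f_y(2, y) = 3*y**2 - 8*y - 50; no integer root y with |y| ≤ 4.
  x = 3: f_y(3, y) = 3*y**2 - 10*y - 72; no integer root y with |y| ≤ 4.
  x = 4: f_y(4, y) = 3*y**2 - 12*y - 98; no integer root y with |y| ≤ 4.
Only singular point on the grid: (-3, 0).
Classify: substitute x = -3 + u, y = 0 + v and expand: f = u**3 - 2*u**2*v - u*v**2 + v**3 + v**2.
No constant or linear terms (consistent with a singular point). Quadratic part: v**2. Cubic part: u**3 - 2*u**2*v - u*v**2 + v**3.
The quadratic part v**2 is a perfect square, so there is a single (double) tangent line v = 0, i.e. y = 0. Restricting the cubic part to that line (v = 0) leaves u**3 ≠ 0, so f is not divisible by v and the branch is v² ≈ -u**3 to lowest order — this is a cusp.
Classification: cusp.


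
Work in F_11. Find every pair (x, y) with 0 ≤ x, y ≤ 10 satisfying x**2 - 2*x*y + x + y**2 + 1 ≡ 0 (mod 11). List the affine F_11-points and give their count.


Affine F_11-points: {(1, 4), (1, 9), (5, 1), (5, 9), (6, 4), (6, 8), (7, 1), (7, 2), (9, 8), (9, 10), (10, 10)}; count = 11.

For each of the 121 pairs (x, y) ∈ F_11², evaluate f(x, y) mod 11. Record the zeros.
  x = 0: [0↦1, 1↦2, 2↦5, 3↦10, 4↦6, 5↦4, 6↦4, 7↦6, 8↦10, 9↦5, 10↦2]  zeros at y ∈ ∅
  x = 1: [0↦3, 1↦2, 2↦3, 3↦6, 4↦0, 5↦7, 6↦5, 7↦5, 8↦7, 9↦0, 10↦6]  zeros at y ∈ {4, 9}
  x = 2: [0↦7, 1↦4, 2↦3, 3↦4, 4↦7, 5↦1, 6↦8, 7↦6, 8↦6, 9↦8, 10↦1]  zeros at y ∈ ∅
  x = 3: [0↦2, 1↦8, 2↦5, 3↦4, 4↦5, 5↦8, 6↦2, 7↦9, 8↦7, 9↦7, 10↦9]  zeros at y ∈ ∅
  x = 4: [0↦10, 1↦3, 2↦9, 3↦6, 4↦5, 5↦6, 6↦9, 7↦3, 8↦10, 9↦8, 10↦8]  zeros at y ∈ ∅
  x = 5: [0↦9, 1↦0, 2↦4, 3↦10, 4↦7, 5↦6, 6↦7, 7↦10, 8↦4, 9↦0, 10↦9]  zeros at y ∈ {1, 9}
  x = 6: [0↦10, 1↦10, 2↦1, 3↦5, 4↦0, 5↦8, 6↦7, 7↦8, 8↦0, 9↦5, 10↦1]  zeros at y ∈ {4, 8}
  x = 7: [0↦2, 1↦0, 2↦0, 3↦2, 4↦6, 5↦1, 6↦9, 7↦8, 8↦9, 9↦1, 10↦6]  zeros at y ∈ {1, 2}
  x = 8: [0↦7, 1↦3, 2↦1, 3↦1, 4↦3, 5↦7, 6↦2, 7↦10, 8↦9, 9↦10, 10↦2]  zeros at y ∈ ∅
  x = 9: [0↦3, 1↦8, 2↦4, 3↦2, 4↦2, 5↦4, 6↦8, 7↦3, 8↦0, 9↦10, 10↦0]  zeros at y ∈ {8, 10}
  x = 10: [0↦1, 1↦4, 2↦9, 3↦5, 4↦3, 5↦3, 6↦5, 7↦9, 8↦4, 9↦1, 10↦0]  zeros at y ∈ {10}
Collecting zeros: affine points = {(1, 4), (1, 9), (5, 1), (5, 9), (6, 4), (6, 8), (7, 1), (7, 2), (9, 8), (9, 10), (10, 10)}.
Total count |C(F_11)_aff| = 11.
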